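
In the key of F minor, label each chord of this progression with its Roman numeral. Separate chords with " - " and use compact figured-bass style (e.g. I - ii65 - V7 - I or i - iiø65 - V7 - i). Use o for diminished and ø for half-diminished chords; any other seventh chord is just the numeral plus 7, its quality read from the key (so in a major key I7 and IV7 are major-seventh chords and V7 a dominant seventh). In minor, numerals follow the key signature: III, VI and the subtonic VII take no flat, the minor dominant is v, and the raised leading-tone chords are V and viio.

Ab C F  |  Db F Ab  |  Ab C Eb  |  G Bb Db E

i6 - VI - III - viio65

Ab-C-F: minor triad on F = scale degree 1 → i6.
Db-F-Ab: root Db is the submediant; major triad there is VI.
Ab-C-Eb: major triad on Ab = scale degree 3 → III.
G-Bb-Db-E has root E, degree 7 in F minor, so viio65.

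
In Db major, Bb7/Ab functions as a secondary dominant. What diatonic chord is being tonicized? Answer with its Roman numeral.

The chord is a dominant seventh chord on Bb.
A dominant resolves down a perfect fifth: Bb → Eb. In Db major, Eb is scale degree 2, i.e. ii.

ii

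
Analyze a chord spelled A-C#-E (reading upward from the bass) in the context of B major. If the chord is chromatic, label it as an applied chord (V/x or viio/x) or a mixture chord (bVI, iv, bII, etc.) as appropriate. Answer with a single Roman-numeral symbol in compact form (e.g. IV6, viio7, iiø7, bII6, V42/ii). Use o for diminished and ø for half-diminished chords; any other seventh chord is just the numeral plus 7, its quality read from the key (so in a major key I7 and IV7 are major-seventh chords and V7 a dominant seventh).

bVII

The pitches A-C#-E form a major triad rooted on A.
A is the lowered seventh degree of B major (diatonic 7 would be A#). This is a major triad on the lowered seventh degree (the subtonic), borrowed from the parallel minor.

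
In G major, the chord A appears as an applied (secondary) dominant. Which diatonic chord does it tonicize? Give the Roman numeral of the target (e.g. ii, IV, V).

V

The chord is a major triad on A.
A dominant resolves down a perfect fifth: A → D. In G major, D is scale degree 5, i.e. V.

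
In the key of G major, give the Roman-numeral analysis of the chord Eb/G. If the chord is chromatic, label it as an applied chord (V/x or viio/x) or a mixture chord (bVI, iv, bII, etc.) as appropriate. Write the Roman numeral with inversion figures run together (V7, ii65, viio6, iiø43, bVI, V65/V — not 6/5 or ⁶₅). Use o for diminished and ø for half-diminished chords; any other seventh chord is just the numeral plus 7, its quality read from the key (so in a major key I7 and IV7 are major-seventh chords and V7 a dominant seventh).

bVI6

The pitches Eb-G-Bb form a major triad rooted on Eb.
Eb is the lowered sixth degree of G major (diatonic 6 would be E). This is a major triad on the lowered sixth degree, borrowed from the parallel minor.
With G in the bass the chord is in first inversion, so the figured bass is 6.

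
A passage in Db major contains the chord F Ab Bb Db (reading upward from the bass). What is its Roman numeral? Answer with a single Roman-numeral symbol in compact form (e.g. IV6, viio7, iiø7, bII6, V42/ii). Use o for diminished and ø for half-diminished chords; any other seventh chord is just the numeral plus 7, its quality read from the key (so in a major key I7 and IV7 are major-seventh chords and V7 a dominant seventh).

vi43

Stacked in thirds the chord is Bb-Db-F-Ab: a minor seventh chord on Bb.
In Db major, Bb is the submediant; the diatonic minor seventh chord there is vi7.
With F in the bass the chord is in second inversion, so the figured bass is 43.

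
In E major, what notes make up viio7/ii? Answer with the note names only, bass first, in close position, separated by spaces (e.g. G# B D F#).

E# G# B D

The slash marks an applied leading-tone chord: viio of ii. In E major, ii is F#, so the leading tone to it is E#, a half step below.
Building a fully diminished seventh chord on E# gives E#-G#-B-D.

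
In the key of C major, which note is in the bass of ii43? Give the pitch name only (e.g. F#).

A

ii in C major has root D; the chord is D-F-A-C.
The figure 43 means second inversion — the fifth is in the bass.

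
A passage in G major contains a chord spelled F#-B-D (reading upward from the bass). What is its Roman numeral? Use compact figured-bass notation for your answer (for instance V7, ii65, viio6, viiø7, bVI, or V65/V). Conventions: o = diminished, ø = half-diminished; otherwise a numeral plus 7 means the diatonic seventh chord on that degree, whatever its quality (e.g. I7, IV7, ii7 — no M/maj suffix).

The pitches B-D-F# form a minor triad rooted on B.
In G major, B is the mediant; the diatonic minor triad there is iii.
With F# in the bass the chord is in second inversion, so the figured bass is 64.

iii64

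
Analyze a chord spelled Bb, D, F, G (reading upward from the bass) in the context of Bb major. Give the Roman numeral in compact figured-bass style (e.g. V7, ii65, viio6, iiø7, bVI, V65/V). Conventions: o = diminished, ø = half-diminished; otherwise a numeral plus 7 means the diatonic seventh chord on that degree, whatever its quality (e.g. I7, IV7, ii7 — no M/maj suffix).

vi65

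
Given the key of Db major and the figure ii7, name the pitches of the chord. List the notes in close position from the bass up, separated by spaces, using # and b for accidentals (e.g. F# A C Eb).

Eb Gb Bb Db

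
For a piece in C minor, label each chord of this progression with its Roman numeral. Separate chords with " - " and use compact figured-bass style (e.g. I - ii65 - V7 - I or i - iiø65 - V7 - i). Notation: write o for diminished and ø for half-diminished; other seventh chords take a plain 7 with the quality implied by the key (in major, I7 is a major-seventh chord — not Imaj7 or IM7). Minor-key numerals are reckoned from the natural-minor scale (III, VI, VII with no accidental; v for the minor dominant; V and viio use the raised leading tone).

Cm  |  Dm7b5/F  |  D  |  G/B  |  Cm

i - iiø65 - V/V - V6 - i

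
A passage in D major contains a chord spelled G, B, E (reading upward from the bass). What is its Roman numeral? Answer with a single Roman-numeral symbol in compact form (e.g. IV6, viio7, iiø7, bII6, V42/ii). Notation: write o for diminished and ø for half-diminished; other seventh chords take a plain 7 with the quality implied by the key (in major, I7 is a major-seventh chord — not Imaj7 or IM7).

Stacked in thirds the chord is E-G-B: a minor triad on E.
In D major, E is the supertonic; the diatonic minor triad there is ii.
With G in the bass the chord is in first inversion, so the figured bass is 6.

ii6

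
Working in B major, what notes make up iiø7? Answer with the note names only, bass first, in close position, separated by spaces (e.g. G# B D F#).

iiø7 is the half-diminished supertonic seventh, borrowed from the parallel minor. In B major that root is C#.
So the chord is C#-E-G-B.

C# E G B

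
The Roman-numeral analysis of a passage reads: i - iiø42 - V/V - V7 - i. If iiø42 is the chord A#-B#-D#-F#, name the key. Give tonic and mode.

iiø42 is given as A#-B#-D#-F# — a half-diminished seventh chord with root B#.
If B# is scale degree 2 and the mode makes that degree carry a half-diminished seventh chord, the tonic is A# and the mode is minor.

A# minor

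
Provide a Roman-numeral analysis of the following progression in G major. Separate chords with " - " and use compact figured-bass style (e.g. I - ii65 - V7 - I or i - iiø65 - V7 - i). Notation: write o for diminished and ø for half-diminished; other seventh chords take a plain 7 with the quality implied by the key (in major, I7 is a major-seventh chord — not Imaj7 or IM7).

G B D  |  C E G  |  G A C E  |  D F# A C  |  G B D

G-B-D: root G is the tonic; major triad there is I.
C-E-G: major triad on C = scale degree 4 → IV.
G-A-C-E has root A, degree 2 in G major, so ii42.
D-F#-A-C: dominant seventh chord on D = scale degree 5 → V7.
G-B-D: root G is the tonic; major triad there is I.

I - IV - ii42 - V7 - I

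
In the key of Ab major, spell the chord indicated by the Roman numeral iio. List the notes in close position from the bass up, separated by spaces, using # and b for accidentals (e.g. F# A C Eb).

Scale degree 2 in Ab major is Bb; here the chord built on it is altered to a diminished triad. iio is the diminished supertonic triad, borrowed from the parallel minor.
So the chord is Bb-Db-Fb, a diminished triad.

Bb Db Fb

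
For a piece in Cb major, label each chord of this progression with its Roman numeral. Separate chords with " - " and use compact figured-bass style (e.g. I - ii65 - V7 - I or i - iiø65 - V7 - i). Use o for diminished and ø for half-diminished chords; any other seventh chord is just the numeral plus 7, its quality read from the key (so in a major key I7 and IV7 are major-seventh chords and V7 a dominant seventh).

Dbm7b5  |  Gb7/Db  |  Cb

Dbm7b5 is non-diatonic — iiø7, a mixture chord from Cb minor.
Gb7/Db: dominant seventh chord on Gb = scale degree 5 → V43.
Cb: root Cb is the tonic; major triad there is I.

iiø7 - V43 - I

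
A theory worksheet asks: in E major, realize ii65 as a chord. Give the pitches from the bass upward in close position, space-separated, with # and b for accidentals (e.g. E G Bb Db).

A C# E F#

In E major, the second degree is F#, and the diatonic chord built there is a minor seventh chord.
Stacking thirds from F# gives F#-A-C#-E.
With the 65 figure the chord is in first inversion; from the bass A upward in close position it reads A-C#-E-F#.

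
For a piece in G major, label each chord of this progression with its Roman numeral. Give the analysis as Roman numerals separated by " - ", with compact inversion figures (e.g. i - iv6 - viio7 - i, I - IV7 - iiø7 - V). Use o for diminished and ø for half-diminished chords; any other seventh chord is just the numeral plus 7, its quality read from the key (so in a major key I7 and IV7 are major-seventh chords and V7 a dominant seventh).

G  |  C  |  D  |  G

I - IV - V - I

G: root G is the tonic; major triad there is I.
C: root C is the subdominant; major triad there is IV.
D: root D is the dominant; major triad there is V.
G: root G is the tonic; major triad there is I.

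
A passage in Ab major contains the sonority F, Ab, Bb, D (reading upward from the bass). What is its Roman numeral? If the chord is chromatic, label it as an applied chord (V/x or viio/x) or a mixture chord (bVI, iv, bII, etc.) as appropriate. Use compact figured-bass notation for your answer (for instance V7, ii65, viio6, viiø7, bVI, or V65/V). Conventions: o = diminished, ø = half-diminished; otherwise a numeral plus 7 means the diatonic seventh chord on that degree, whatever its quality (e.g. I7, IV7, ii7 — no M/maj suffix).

The pitches Bb-D-F-Ab form a dominant seventh chord rooted on Bb.
Bb is not a diatonic chord root with this quality in Ab major, but it lies a perfect fifth above Eb (V), so the chord functions as an applied dominant of V.
With F in the bass the chord is in second inversion, so the figured bass is 43.

V43/V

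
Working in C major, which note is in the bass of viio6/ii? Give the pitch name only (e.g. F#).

E

The applied chord viio6/ii is rooted on C#: C#-E-G.
The figure 6 means first inversion — the third is in the bass.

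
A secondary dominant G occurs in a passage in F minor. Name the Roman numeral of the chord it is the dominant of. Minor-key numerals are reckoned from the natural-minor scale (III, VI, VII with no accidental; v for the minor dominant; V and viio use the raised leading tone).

V

The chord is a major triad on G.
A dominant resolves down a perfect fifth: G → C. In F minor, C is scale degree 5, i.e. V.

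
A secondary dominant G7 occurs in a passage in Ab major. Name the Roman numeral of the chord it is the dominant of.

iii

The chord is a dominant seventh chord on G.
A dominant resolves down a perfect fifth: G → C. In Ab major, C is scale degree 3, i.e. iii.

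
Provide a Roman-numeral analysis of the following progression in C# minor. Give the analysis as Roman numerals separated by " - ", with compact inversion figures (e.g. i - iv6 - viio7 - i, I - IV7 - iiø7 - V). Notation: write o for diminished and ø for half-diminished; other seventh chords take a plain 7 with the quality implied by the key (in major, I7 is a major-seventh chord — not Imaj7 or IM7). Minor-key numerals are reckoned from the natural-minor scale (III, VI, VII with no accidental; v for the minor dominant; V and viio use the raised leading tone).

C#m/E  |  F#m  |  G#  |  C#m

C#m/E: root C# is the tonic; minor triad there is i6.
F#m has root F#, degree 4 in C# minor, so iv.
G#: major triad on G# = scale degree 5 → V.
C#m: root C# is the tonic; minor triad there is i.

i6 - iv - V - i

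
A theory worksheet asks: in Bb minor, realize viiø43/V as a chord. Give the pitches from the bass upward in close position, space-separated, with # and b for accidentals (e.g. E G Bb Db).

Bb D E G

viiø43/V is a secondary leading-tone chord. The target V is F in Bb minor; the applied chord is rooted a semitone below, on E.
Building a half-diminished seventh chord on E gives E-G-Bb-D.
With the 43 figure the chord is in second inversion; from the bass Bb upward in close position it reads Bb-D-E-G.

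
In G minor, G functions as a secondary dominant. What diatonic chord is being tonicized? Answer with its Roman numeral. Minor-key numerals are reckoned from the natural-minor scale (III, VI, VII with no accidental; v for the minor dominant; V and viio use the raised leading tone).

The chord is a major triad on G.
A dominant resolves down a perfect fifth: G → C. In G minor, C is scale degree 4, i.e. iv.

iv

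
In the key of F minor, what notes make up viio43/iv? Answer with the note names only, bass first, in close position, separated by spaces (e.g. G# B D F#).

Eb Gb A C

viio43/iv is a secondary leading-tone chord. The target iv is Bb in F minor; the applied chord is rooted a semitone below, on A.
Building a fully diminished seventh chord on A gives A-C-Eb-Gb.
The figured bass 43 indicates second inversion, placing the fifth (Eb) in the bass: Eb-Gb-A-C.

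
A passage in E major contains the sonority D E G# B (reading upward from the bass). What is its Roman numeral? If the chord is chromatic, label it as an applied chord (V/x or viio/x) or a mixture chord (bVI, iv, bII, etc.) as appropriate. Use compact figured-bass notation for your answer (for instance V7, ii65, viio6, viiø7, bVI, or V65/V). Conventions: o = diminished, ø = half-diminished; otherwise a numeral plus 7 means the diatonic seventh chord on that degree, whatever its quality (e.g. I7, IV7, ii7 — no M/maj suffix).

The pitches E-G#-B-D form a dominant seventh chord rooted on E.
E is not a diatonic chord root with this quality in E major, but it lies a perfect fifth above A (IV), so the chord functions as an applied dominant of IV.
With D in the bass the chord is in third inversion, so the figured bass is 42.

V42/IV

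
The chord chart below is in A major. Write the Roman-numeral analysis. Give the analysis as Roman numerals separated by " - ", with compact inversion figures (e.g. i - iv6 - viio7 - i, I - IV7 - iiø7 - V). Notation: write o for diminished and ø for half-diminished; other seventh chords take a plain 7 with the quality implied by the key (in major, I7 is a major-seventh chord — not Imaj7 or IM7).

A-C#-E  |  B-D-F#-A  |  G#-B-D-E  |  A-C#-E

A-C#-E: root A is the tonic; major triad there is I.
B-D-F#-A: root B is the supertonic; minor seventh chord there is ii7.
G#-B-D-E: dominant seventh chord on E = scale degree 5 → V65.
A-C#-E: root A is the tonic; major triad there is I.

I - ii7 - V65 - I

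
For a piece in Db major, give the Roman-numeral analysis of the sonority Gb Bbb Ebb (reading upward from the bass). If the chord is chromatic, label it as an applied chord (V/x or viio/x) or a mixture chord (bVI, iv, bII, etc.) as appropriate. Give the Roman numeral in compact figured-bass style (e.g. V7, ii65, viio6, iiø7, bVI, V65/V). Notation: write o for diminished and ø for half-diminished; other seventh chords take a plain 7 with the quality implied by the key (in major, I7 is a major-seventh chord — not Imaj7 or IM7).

bII6

The pitches Ebb-Gb-Bbb form a major triad rooted on Ebb.
Ebb is the lowered second degree of Db major (diatonic 2 would be Eb). This is the Neapolitan sixth — a major triad on the lowered second degree, here in its customary first inversion.
With Gb in the bass the chord is in first inversion, so the figured bass is 6.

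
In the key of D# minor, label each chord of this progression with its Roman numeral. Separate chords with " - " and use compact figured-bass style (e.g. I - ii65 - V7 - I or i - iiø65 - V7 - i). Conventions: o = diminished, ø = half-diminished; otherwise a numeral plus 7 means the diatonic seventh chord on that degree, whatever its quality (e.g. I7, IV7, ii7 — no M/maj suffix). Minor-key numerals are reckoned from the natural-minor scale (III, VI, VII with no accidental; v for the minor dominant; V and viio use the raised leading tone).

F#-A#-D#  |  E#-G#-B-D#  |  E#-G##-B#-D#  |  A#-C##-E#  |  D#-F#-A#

F#-A#-D# has root D#, degree 1 in D# minor, so i6.
E#-G#-B-D# has root E#, degree 2 in D# minor, so iiø7.
E#-G##-B#-D#: chromatic; E# is V of V, so V7/V.
A#-C##-E# has root A#, degree 5 in D# minor, so V.
D#-F#-A# has root D#, degree 1 in D# minor, so i.

i6 - iiø7 - V7/V - V - i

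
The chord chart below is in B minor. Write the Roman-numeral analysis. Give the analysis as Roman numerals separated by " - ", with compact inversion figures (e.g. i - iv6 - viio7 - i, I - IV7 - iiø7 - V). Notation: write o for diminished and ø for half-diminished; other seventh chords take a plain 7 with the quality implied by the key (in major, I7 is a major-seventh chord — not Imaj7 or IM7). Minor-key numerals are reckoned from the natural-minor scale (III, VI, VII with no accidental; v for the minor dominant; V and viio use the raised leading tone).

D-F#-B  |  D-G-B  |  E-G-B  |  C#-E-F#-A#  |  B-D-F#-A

D-F#-B: minor triad on B = scale degree 1 → i6.
D-G-B: root G is the submediant; major triad there is VI64.
E-G-B: minor triad on E = scale degree 4 → iv.
C#-E-F#-A#: dominant seventh chord on F# = scale degree 5 → V43.
B-D-F#-A: minor seventh chord on B = scale degree 1 → i7.

i6 - VI64 - iv - V43 - i7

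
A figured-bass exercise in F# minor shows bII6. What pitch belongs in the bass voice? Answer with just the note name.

bII in F# minor has root G; the chord is G-B-D.
The figure 6 means first inversion — the third is in the bass.

B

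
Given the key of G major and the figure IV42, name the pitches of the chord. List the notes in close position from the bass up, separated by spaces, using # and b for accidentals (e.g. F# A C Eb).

B C E G

The numeral's case and figure indicate a major seventh chord. In G major its root, the subdominant, is C.
That chord is spelled C-E-G-B.
The figured bass 42 indicates third inversion, placing the seventh (B) in the bass: B-C-E-G.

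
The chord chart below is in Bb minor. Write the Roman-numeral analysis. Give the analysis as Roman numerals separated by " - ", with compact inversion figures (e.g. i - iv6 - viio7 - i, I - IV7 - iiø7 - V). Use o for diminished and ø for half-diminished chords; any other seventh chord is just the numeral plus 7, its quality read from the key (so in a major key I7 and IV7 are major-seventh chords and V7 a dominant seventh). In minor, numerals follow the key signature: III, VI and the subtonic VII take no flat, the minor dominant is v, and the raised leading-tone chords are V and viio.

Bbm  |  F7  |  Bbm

i - V7 - i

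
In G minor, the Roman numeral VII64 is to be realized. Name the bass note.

C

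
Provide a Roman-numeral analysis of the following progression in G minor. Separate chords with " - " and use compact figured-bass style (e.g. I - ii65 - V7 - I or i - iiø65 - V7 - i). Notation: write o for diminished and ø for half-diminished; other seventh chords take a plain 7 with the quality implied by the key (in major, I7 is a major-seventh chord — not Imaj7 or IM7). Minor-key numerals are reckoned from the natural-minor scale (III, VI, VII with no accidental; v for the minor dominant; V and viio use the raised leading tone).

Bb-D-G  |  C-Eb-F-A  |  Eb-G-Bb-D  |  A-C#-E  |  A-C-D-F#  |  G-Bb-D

i6 - VII43 - VI7 - V/V - V43 - i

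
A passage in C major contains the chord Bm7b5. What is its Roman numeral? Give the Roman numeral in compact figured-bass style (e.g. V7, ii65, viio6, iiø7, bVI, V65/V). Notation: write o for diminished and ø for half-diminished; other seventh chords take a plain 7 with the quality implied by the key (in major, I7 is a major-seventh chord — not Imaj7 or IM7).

Stacked in thirds the chord is B-D-F-A: a half-diminished seventh chord on B.
In C major, B is the leading tone; the diatonic half-diminished seventh chord there is viiø7.

viiø7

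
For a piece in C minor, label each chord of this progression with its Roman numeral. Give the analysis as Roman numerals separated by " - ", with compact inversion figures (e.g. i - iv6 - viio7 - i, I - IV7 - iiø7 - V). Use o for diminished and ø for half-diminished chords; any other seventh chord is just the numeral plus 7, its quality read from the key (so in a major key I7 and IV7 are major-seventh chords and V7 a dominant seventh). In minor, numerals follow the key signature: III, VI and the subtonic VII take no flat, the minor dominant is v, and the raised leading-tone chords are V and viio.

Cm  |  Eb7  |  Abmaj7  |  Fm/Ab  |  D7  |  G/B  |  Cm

Cm has root C, degree 1 in C minor, so i.
Eb7: a dominant seventh chord on Eb, the applied dominant of VI → V7/VI.
Abmaj7: major seventh chord on Ab = scale degree 6 → VI7.
Fm/Ab: root F is the subdominant; minor triad there is iv6.
D7 is the secondary dominant of V (dominant seventh chord on D): V7/V.
G/B: major triad on G = scale degree 5 → V6.
Cm: minor triad on C = scale degree 1 → i.

i - V7/VI - VI7 - iv6 - V7/V - V6 - i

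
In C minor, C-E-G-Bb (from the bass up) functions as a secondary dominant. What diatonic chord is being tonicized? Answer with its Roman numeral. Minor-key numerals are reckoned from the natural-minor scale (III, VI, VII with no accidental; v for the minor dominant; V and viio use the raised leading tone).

iv

The chord is a dominant seventh chord on C.
A dominant resolves down a perfect fifth: C → F. In C minor, F is scale degree 4, i.e. iv.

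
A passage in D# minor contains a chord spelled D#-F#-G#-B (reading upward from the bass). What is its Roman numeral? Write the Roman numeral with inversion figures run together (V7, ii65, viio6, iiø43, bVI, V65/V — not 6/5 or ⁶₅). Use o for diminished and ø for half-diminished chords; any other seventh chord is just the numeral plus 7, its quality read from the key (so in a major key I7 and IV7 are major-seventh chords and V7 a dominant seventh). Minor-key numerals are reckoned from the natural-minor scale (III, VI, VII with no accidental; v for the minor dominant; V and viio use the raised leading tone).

iv43

The pitches G#-B-D#-F# form a minor seventh chord rooted on G#.
G# is scale degree 4 in D# minor, and a minor seventh chord on that degree is written iv7.
With D# in the bass the chord is in second inversion, so the figured bass is 43.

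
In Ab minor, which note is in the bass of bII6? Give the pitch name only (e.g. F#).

Db

bII in Ab minor has root Bbb; the chord is Bbb-Db-Fb.
The figure 6 means first inversion — the third is in the bass.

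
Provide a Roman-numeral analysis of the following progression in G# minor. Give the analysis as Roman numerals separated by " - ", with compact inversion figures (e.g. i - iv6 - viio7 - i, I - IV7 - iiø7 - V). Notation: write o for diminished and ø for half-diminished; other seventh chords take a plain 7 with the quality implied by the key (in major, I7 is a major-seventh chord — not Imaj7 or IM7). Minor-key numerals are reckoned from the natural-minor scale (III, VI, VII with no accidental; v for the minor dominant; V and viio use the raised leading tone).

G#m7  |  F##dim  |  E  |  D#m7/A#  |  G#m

G#m7: minor seventh chord on G# = scale degree 1 → i7.
F##dim has root F##, degree 7 in G# minor, so viio.
E: major triad on E = scale degree 6 → VI.
D#m7/A#: root D# is the dominant; minor seventh chord there is v43.
G#m: minor triad on G# = scale degree 1 → i.

i7 - viio - VI - v43 - i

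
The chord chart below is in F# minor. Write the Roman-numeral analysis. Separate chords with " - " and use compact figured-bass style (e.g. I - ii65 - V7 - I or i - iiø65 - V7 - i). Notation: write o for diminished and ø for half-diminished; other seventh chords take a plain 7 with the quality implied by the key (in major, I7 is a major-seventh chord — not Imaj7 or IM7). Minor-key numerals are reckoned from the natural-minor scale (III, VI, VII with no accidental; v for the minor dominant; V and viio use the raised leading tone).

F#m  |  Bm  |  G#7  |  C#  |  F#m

F#m: minor triad on F# = scale degree 1 → i.
Bm: minor triad on B = scale degree 4 → iv.
G#7: a dominant seventh chord on G#, the applied dominant of V → V7/V.
C#: root C# is the dominant; major triad there is V.
F#m: minor triad on F# = scale degree 1 → i.

i - iv - V7/V - V - i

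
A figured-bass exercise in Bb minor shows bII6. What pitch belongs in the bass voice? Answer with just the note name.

Eb

bII in Bb minor has root Cb; the chord is Cb-Eb-Gb.
The figure 6 means first inversion — the third is in the bass.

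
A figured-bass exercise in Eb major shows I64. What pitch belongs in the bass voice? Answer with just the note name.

Bb

I in Eb major has root Eb; the chord is Eb-G-Bb.
The figure 64 means second inversion — the fifth is in the bass.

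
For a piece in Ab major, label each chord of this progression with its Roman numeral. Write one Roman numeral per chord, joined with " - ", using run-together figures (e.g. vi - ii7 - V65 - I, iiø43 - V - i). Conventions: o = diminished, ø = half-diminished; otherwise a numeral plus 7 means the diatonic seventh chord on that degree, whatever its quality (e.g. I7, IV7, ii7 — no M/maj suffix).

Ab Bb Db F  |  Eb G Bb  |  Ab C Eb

Ab-Bb-Db-F has root Bb, degree 2 in Ab major, so ii42.
Eb-G-Bb: major triad on Eb = scale degree 5 → V.
Ab-C-Eb: root Ab is the tonic; major triad there is I.

ii42 - V - I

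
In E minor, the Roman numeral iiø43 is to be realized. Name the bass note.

iiø in E minor has root F#; the chord is F#-A-C-E.
The figure 43 means second inversion — the fifth is in the bass.

C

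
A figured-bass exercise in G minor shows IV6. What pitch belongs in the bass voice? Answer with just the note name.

E

IV in G minor has root C; the chord is C-E-G.
The figure 6 means first inversion — the third is in the bass.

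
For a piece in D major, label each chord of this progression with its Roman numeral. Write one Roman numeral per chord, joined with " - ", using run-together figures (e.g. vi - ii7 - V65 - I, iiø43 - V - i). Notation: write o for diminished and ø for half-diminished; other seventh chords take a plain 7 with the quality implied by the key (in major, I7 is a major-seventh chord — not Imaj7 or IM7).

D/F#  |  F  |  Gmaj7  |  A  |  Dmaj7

I6 - bIII - IV7 - V - I7

D/F#: major triad on D = scale degree 1 → I6.
F is non-diatonic — bIII, a mixture chord from D minor.
Gmaj7 has root G, degree 4 in D major, so IV7.
A has root A, degree 5 in D major, so V.
Dmaj7: major seventh chord on D = scale degree 1 → I7.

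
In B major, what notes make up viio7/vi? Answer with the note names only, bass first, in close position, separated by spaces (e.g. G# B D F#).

F## A# C# E

The slash marks an applied leading-tone chord: viio of vi. In B major, vi is G#, so the leading tone to it is F##, a half step below.
Building a fully diminished seventh chord on F## gives F##-A#-C#-E.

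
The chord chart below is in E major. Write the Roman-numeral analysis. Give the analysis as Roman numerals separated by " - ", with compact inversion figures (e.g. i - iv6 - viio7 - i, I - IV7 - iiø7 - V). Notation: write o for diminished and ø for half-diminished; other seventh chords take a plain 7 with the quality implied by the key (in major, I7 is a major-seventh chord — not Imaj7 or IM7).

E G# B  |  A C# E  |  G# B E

I - IV - I6

E-G#-B has root E, degree 1 in E major, so I.
A-C#-E: root A is the subdominant; major triad there is IV.
G#-B-E: major triad on E = scale degree 1 → I6.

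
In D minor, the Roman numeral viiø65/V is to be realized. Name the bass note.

The applied chord viiø65/V is rooted on G#: G#-B-D-F#.
The figure 65 means first inversion — the third is in the bass.

B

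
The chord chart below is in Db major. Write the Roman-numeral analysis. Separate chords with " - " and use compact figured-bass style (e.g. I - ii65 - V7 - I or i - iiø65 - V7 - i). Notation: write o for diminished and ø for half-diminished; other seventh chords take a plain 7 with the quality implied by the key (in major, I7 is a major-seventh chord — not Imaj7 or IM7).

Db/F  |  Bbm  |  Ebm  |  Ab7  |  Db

Db/F: major triad on Db = scale degree 1 → I6.
Bbm: root Bb is the submediant; minor triad there is vi.
Ebm: minor triad on Eb = scale degree 2 → ii.
Ab7: root Ab is the dominant; dominant seventh chord there is V7.
Db: major triad on Db = scale degree 1 → I.

I6 - vi - ii - V7 - I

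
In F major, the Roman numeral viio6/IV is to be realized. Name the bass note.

The applied chord viio6/IV is rooted on A: A-C-Eb.
The figure 6 means first inversion — the third is in the bass.

C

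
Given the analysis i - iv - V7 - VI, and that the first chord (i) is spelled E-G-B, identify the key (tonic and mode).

E minor

The chord Em is a minor triad rooted on E; its label is i.
If E is scale degree 1 and the mode makes that degree carry a minor triad, the tonic is E and the mode is minor.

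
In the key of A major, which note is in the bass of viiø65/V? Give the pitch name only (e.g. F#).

F#

The applied chord viiø65/V is rooted on D#: D#-F#-A-C#.
The figure 65 means first inversion — the third is in the bass.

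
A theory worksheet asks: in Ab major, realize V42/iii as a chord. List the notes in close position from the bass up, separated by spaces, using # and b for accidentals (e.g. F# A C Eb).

The slash means an applied dominant: we want the dominant of iii. In Ab major, iii is C minor, and its dominant is built on G.
Building a dominant seventh chord on G gives G-B-D-F.
With the 42 figure the chord is in third inversion; from the bass F upward in close position it reads F-G-B-D.

F G B D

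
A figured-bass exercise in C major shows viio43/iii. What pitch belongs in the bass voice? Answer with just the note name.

The applied chord viio43/iii is rooted on D#: D#-F#-A-C.
The figure 43 means second inversion — the fifth is in the bass.

A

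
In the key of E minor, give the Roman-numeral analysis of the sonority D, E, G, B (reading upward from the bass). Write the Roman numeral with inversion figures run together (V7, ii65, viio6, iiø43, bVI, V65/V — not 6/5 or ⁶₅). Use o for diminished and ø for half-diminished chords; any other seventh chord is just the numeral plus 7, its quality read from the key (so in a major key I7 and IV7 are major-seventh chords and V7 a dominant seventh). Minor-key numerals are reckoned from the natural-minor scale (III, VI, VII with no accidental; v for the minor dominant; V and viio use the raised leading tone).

Stacked in thirds the chord is E-G-B-D: a minor seventh chord on E.
In E minor, E is the tonic; the diatonic minor seventh chord there is i7.
With D in the bass the chord is in third inversion, so the figured bass is 42.

i42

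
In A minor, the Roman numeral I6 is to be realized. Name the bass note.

C#

I in A minor has root A; the chord is A-C#-E.
The figure 6 means first inversion — the third is in the bass.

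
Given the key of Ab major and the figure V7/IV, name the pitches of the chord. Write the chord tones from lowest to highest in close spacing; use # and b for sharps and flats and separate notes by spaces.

Ab C Eb Gb

V7/IV is a secondary dominant — the dominant seventh of IV. IV in Ab major is Db, so the applied chord's root is Ab, a perfect fifth above.
Building a dominant seventh chord on Ab gives Ab-C-Eb-Gb.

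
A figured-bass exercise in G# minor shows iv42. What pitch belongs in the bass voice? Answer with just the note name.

iv in G# minor has root C#; the chord is C#-E-G#-B.
The figure 42 means third inversion — the seventh is in the bass.

B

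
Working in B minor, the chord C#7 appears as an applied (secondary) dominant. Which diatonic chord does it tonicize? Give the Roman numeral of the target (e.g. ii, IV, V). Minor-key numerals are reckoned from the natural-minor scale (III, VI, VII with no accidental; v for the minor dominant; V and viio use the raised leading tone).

V

The chord is a dominant seventh chord on C#.
A dominant resolves down a perfect fifth: C# → F#. In B minor, F# is scale degree 5, i.e. V.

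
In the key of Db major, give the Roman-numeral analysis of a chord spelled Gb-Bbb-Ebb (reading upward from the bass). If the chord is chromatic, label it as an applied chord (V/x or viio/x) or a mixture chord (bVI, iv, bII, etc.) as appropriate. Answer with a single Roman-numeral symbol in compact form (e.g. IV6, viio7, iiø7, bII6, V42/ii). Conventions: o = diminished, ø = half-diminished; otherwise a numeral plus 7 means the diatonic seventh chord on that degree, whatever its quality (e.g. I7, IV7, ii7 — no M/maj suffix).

Stacked in thirds the chord is Ebb-Gb-Bbb: a major triad on Ebb.
Ebb is the lowered second degree of Db major (diatonic 2 would be Eb). This is the Neapolitan sixth — a major triad on the lowered second degree, here in its customary first inversion.
With Gb in the bass the chord is in first inversion, so the figured bass is 6.

bII6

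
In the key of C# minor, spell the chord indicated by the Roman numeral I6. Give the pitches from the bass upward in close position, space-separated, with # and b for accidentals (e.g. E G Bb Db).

E# G# C#

I6 is the major tonic (Picardy third), borrowed from the parallel major. In C# minor that root is C#.
So the chord is C#-E#-G#, a major triad.
The figured bass 6 indicates first inversion, placing the third (E#) in the bass: E#-G#-C#.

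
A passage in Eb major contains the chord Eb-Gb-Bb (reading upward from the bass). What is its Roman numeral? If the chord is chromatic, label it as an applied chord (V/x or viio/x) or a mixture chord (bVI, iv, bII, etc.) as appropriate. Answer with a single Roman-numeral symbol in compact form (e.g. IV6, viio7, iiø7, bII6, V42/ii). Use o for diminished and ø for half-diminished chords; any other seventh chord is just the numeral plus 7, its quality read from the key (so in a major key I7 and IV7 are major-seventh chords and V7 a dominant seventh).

Stacked in thirds the chord is Eb-Gb-Bb: a minor triad on Eb.
Eb is the first degree of Eb major. This is the minor tonic, borrowed from the parallel minor.

i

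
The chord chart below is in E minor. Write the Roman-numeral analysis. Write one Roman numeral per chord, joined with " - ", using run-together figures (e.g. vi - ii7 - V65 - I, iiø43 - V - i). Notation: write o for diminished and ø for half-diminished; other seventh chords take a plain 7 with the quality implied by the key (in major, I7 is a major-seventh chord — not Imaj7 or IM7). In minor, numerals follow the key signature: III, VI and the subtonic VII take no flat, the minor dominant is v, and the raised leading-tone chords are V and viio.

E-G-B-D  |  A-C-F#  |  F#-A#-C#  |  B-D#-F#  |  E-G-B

i7 - iio6 - V/V - V - i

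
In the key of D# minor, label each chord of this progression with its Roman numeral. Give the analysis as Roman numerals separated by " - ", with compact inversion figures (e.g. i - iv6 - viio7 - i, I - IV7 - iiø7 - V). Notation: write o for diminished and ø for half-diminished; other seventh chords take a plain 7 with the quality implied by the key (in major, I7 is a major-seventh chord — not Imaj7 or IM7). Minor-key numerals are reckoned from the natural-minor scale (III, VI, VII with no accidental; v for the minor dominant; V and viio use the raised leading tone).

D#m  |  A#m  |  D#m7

i - v - i7

D#m: minor triad on D# = scale degree 1 → i.
A#m: minor triad on A# = scale degree 5 → v.
D#m7: root D# is the tonic; minor seventh chord there is i7.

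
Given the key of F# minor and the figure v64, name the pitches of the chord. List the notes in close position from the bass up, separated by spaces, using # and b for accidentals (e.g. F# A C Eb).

G# C# E

In F# minor, the dominant is C#, and the diatonic chord built there is a minor triad.
Stacking thirds from C# gives C#-E-G#.
The figured bass 64 indicates second inversion, placing the fifth (G#) in the bass: G#-C#-E.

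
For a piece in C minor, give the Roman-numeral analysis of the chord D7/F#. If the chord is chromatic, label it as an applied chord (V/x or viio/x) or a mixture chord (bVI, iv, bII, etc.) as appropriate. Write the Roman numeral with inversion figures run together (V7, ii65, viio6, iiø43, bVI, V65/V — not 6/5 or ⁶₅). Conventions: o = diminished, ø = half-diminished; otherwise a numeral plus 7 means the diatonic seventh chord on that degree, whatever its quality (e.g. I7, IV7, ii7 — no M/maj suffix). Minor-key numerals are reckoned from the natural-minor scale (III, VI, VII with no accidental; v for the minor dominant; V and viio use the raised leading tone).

V65/V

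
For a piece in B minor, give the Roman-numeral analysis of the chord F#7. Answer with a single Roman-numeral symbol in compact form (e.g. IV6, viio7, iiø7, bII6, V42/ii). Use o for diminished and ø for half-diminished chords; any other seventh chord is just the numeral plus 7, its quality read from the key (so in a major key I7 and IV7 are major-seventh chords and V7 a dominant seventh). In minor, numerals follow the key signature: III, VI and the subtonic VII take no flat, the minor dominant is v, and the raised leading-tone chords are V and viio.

Stacked in thirds the chord is F#-A#-C#-E: a dominant seventh chord on F#.
F# is scale degree 5 in B minor, and a dominant seventh chord on that degree is written V7.

V7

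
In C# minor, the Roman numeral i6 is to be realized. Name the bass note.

i in C# minor has root C#; the chord is C#-E-G#.
The figure 6 means first inversion — the third is in the bass.

E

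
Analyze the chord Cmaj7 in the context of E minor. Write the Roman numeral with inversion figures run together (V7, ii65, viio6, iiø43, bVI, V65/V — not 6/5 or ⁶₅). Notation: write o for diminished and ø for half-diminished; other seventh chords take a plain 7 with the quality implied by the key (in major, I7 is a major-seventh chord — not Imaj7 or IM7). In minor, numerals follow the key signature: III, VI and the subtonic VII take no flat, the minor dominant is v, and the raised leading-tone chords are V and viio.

The pitches C-E-G-B form a major seventh chord rooted on C.
In E minor, C is the submediant; the diatonic major seventh chord there is VI7.

VI7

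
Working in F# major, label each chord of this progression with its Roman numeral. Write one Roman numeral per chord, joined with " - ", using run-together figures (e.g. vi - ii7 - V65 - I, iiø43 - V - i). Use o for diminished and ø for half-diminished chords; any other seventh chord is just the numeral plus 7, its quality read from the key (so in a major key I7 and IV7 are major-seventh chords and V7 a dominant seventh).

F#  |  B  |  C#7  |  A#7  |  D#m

I - IV - V7 - V7/vi - vi

F#: root F# is the tonic; major triad there is I.
B: root B is the subdominant; major triad there is IV.
C#7 has root C#, degree 5 in F# major, so V7.
A#7 is the secondary dominant of vi (dominant seventh chord on A#): V7/vi.
D#m has root D#, degree 6 in F# major, so vi.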